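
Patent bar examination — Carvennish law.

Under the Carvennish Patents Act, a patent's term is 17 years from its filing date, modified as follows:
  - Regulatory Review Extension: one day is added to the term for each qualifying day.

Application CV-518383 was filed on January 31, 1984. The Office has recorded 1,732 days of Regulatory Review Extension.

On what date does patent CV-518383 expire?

Base term: filing date + 17 years → 31 January 2001.
Regulatory Review Extension: +1732 days → 29 October 2005.

2005-10-29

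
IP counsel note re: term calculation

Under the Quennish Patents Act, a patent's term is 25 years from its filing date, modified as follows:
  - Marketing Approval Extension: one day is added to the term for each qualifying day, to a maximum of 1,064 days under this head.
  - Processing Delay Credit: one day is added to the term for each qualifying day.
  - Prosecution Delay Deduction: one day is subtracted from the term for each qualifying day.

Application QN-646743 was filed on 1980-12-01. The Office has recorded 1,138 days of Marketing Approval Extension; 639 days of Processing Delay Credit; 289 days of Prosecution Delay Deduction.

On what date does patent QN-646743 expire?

Base term: filing date + 25 years → 1 December 2005.
Marketing Approval Extension: 1138 days claimed exceeds the 1064-day cap, so +1064 days → 30 October 2008.
Processing Delay Credit: +639 days → 31 July 2010.
Prosecution Delay Deduction: −289 days → 15 October 2009.

2009-10-15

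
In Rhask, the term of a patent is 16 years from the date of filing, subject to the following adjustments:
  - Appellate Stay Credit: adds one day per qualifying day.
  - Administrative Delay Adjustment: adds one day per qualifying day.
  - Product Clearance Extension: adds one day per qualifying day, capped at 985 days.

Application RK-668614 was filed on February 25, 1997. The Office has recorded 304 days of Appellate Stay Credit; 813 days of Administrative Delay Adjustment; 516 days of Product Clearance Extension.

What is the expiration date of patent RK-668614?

August 16, 2017

Base term: filing date + 16 years → 25 February 2013.
Appellate Stay Credit: +304 days → 26 December 2013.
Administrative Delay Adjustment: +813 days → 18 March 2016.
Product Clearance Extension: 516 days (within the 985-day cap) → +516 days → 16 August 2017.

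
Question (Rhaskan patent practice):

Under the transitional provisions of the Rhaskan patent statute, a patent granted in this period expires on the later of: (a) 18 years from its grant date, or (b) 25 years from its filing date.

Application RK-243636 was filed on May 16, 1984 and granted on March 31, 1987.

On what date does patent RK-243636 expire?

(a) grant + 18 years → 31 March 2005.
(b) filing + 25 years → 16 May 2009.
Later of the two: 16 May 2009.

2009-05-16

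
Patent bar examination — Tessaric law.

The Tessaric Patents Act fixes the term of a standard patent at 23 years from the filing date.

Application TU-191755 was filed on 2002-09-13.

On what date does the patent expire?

2025-09-13

Filing date + 23 years → 13 September 2025.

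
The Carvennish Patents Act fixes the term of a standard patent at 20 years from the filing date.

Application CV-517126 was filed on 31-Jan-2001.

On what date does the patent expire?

2021-01-31

Filing date + 20 years → 31 January 2021.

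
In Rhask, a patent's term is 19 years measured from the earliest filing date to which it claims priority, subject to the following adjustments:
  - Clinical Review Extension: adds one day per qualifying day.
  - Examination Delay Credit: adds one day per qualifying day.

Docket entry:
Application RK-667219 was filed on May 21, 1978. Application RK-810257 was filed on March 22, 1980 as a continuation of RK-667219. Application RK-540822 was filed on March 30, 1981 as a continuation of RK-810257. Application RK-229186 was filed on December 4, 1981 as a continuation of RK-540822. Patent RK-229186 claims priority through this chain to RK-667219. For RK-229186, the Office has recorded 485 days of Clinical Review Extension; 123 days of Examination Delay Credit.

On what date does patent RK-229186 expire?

Earliest priority filing: 21 May 1978.
Base term: 21 May 1978 + 19 years → 21 May 1997.
Clinical Review Extension: +485 days → 18 September 1998.
Examination Delay Credit: +123 days → 19 January 1999.

January 19, 1999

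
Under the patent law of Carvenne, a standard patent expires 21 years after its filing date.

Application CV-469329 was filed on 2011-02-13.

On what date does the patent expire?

Filing date + 21 years → 13 February 2032.

2032-02-13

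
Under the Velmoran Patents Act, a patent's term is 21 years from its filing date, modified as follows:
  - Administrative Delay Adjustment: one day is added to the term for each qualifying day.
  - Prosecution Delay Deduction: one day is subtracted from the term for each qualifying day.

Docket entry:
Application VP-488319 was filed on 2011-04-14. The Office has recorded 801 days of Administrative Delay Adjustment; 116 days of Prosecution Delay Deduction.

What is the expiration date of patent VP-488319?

Base term: filing date + 21 years → 14 April 2032.
Administrative Delay Adjustment: +801 days → 24 June 2034.
Prosecution Delay Deduction: −116 days → 28 February 2034.

February 28, 2034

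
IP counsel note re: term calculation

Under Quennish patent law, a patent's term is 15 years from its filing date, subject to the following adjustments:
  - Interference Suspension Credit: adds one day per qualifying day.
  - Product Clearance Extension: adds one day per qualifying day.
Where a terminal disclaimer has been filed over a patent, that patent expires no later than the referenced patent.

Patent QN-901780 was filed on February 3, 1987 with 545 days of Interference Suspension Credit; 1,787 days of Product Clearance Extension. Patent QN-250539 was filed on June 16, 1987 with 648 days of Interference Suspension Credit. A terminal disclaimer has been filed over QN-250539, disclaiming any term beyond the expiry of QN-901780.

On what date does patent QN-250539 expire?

March 25, 2004

Natural term of QN-250539:
  Base: filing + 15 years → 16 June 2002.
  Interference Suspension Credit: +648 days → 25 March 2004.
Expiry of referenced patent QN-901780:
  Base: filing + 15 years → 3 February 2002.
  Interference Suspension Credit: +545 days → 2 August 2003.
  Product Clearance Extension: +1787 days → 23 June 2008.
Terminal disclaimer: QN-250539 expires on the earlier of 25 March 2004 and 23 June 2008.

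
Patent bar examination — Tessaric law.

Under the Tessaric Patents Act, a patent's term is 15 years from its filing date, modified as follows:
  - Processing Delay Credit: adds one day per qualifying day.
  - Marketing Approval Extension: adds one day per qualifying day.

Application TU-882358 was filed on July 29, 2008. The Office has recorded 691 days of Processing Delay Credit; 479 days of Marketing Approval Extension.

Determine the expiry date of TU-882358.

October 11, 2026

Base term: filing date + 15 years → 29 July 2023.
Processing Delay Credit: +691 days → 19 June 2025.
Marketing Approval Extension: +479 days → 11 October 2026.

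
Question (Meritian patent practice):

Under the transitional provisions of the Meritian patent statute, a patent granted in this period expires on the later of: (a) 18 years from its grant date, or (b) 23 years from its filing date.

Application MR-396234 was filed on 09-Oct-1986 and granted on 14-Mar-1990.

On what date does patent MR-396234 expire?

2009-10-09

(a) grant + 18 years → 14 March 2008.
(b) filing + 23 years → 9 October 2009.
Later of the two: 9 October 2009.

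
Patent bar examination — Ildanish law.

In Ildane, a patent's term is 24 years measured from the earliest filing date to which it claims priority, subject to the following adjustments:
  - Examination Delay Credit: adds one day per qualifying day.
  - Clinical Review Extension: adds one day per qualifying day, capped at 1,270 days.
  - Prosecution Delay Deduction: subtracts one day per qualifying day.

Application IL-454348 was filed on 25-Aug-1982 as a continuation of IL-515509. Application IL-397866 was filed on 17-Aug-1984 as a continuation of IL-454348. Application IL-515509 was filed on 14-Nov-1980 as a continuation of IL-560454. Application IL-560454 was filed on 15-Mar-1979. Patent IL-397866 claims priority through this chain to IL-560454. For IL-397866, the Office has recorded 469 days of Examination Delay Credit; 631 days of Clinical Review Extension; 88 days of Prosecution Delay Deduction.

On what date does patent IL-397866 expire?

Earliest priority filing: 15 March 1979.
Base term: 15 March 1979 + 24 years → 15 March 2003.
Examination Delay Credit: +469 days → 26 June 2004.
Clinical Review Extension: 631 days (within the 1270-day cap) → +631 days → 19 March 2006.
Prosecution Delay Deduction: −88 days → 21 December 2005.

2005-12-21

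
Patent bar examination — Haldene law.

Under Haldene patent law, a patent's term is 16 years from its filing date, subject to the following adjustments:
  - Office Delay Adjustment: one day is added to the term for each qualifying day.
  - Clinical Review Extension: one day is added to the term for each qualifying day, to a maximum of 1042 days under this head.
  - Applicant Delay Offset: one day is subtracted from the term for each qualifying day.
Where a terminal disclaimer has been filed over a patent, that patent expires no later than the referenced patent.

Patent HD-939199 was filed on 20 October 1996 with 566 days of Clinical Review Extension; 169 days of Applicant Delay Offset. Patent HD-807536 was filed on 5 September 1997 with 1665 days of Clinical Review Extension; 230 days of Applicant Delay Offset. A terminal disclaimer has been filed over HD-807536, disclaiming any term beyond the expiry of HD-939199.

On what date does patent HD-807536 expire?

2013-11-21

Natural term of HD-807536:
  Base: filing + 16 years → 5 September 2013.
  Clinical Review Extension: 1665 days claimed exceeds the 1042-day cap, so +1042 days → 13 July 2016.
  Applicant Delay Offset: −230 days → 26 November 2015.
Expiry of referenced patent HD-939199:
  Base: filing + 16 years → 20 October 2012.
  Clinical Review Extension: 566 days (within the 1042-day cap) → +566 days → 9 May 2014.
  Applicant Delay Offset: −169 days → 21 November 2013.
Terminal disclaimer: HD-807536 expires on the earlier of 26 November 2015 and 21 November 2013.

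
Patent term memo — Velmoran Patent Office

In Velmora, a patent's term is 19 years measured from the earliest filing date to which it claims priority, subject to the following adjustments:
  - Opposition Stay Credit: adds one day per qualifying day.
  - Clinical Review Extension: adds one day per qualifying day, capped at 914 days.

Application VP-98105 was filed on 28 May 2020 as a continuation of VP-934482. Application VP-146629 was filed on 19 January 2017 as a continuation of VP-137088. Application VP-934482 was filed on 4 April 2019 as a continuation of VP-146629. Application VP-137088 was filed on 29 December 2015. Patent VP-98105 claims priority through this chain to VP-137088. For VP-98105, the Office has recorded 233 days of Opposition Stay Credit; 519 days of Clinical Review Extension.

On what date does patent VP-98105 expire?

January 19, 2037

Earliest priority filing: 29 December 2015.
Base term: 29 December 2015 + 19 years → 29 December 2034.
Opposition Stay Credit: +233 days → 19 August 2035.
Clinical Review Extension: 519 days (within the 914-day cap) → +519 days → 19 January 2037.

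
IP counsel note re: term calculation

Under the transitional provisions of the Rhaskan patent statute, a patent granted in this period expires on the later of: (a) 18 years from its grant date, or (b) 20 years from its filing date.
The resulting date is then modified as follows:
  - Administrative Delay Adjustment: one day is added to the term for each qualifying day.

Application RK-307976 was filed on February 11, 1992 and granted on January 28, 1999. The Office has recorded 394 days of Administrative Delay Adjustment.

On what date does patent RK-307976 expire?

2018-02-26

(a) grant + 18 years → 28 January 2017.
(b) filing + 20 years → 11 February 2012.
Later of the two: 28 January 2017.
Administrative Delay Adjustment: +394 days → 26 February 2018.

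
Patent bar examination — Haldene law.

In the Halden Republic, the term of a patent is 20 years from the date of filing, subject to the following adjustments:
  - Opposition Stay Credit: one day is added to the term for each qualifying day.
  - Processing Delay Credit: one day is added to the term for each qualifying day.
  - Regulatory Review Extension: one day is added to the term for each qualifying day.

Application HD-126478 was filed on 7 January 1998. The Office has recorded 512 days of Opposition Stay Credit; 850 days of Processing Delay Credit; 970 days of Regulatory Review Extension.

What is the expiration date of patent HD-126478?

Base term: filing date + 20 years → 7 January 2018.
Opposition Stay Credit: +512 days → 3 June 2019.
Processing Delay Credit: +850 days → 30 September 2021.
Regulatory Review Extension: +970 days → 27 May 2024.

May 27, 2024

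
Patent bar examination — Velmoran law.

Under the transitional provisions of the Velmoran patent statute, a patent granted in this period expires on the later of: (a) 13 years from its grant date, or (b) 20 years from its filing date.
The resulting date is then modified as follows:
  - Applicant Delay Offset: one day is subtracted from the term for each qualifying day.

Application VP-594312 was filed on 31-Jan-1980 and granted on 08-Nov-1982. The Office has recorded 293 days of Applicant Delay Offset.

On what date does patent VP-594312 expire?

April 13, 1999

(a) grant + 13 years → 8 November 1995.
(b) filing + 20 years → 31 January 2000.
Later of the two: 31 January 2000.
Applicant Delay Offset: −293 days → 13 April 1999.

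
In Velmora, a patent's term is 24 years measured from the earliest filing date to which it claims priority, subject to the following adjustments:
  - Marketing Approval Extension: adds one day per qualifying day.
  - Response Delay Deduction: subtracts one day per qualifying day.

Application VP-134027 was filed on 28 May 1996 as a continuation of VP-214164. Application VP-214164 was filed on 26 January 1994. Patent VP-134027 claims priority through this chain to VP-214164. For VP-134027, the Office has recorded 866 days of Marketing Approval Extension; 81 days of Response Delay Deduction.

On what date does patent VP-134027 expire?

Earliest priority filing: 26 January 1994.
Base term: 26 January 1994 + 24 years → 26 January 2018.
Marketing Approval Extension: +866 days → 10 June 2020.
Response Delay Deduction: −81 days → 21 March 2020.

2020-03-21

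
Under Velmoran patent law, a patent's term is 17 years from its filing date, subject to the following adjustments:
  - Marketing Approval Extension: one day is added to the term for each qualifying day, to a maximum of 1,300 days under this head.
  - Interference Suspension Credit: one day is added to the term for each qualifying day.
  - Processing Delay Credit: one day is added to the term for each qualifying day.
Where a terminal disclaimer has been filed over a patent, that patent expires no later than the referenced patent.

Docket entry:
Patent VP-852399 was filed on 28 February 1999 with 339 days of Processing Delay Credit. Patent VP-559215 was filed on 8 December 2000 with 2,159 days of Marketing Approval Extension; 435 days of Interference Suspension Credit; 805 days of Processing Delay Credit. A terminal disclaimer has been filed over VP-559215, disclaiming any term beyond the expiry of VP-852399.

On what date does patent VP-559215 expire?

Natural term of VP-559215:
  Base: filing + 17 years → 8 December 2017.
  Marketing Approval Extension: 2159 days claimed exceeds the 1300-day cap, so +1300 days → 30 June 2021.
  Interference Suspension Credit: +435 days → 8 September 2022.
  Processing Delay Credit: +805 days → 21 November 2024.
Expiry of referenced patent VP-852399:
  Base: filing + 17 years → 28 February 2016.
  Processing Delay Credit: +339 days → 1 February 2017.
Terminal disclaimer: VP-559215 expires on the earlier of 21 November 2024 and 1 February 2017.

2017-02-01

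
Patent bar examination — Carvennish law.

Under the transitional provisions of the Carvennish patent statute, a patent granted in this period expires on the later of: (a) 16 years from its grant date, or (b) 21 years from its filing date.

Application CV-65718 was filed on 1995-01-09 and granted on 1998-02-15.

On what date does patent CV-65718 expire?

2016-01-09

(a) grant + 16 years → 15 February 2014.
(b) filing + 21 years → 9 January 2016.
Later of the two: 9 January 2016.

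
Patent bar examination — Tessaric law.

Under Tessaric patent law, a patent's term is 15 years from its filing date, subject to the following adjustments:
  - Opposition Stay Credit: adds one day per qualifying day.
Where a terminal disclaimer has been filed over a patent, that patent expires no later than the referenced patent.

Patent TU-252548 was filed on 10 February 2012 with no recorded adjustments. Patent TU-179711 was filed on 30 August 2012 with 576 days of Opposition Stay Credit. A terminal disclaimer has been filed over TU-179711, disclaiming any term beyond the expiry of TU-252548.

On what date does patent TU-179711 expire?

February 10, 2027

Natural term of TU-179711:
  Base: filing + 15 years → 30 August 2027.
  Opposition Stay Credit: +576 days → 28 March 2029.
Expiry of referenced patent TU-252548:
  Base: filing + 15 years → 10 February 2027.
Terminal disclaimer: TU-179711 expires on the earlier of 28 March 2029 and 10 February 2027.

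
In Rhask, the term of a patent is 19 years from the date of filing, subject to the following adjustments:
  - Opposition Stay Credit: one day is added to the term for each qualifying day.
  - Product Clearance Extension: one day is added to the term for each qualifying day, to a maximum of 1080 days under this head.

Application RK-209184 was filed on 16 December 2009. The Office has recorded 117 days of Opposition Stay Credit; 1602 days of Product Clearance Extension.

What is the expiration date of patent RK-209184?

2032-03-27

Base term: filing date + 19 years → 16 December 2028.
Opposition Stay Credit: +117 days → 12 April 2029.
Product Clearance Extension: 1602 days claimed exceeds the 1080-day cap, so +1080 days → 27 March 2032.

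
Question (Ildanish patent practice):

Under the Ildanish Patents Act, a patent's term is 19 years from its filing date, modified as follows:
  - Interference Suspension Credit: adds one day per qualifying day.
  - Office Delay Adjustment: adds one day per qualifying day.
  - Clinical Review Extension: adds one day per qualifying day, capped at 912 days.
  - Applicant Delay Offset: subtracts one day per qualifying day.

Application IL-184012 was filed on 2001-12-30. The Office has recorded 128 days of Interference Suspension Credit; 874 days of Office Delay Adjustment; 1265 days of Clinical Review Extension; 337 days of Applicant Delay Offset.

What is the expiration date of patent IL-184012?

Base term: filing date + 19 years → 30 December 2020.
Interference Suspension Credit: +128 days → 7 May 2021.
Office Delay Adjustment: +874 days → 28 September 2023.
Clinical Review Extension: 1265 days claimed exceeds the 912-day cap, so +912 days → 28 March 2026.
Applicant Delay Offset: −337 days → 25 April 2025.

2025-04-25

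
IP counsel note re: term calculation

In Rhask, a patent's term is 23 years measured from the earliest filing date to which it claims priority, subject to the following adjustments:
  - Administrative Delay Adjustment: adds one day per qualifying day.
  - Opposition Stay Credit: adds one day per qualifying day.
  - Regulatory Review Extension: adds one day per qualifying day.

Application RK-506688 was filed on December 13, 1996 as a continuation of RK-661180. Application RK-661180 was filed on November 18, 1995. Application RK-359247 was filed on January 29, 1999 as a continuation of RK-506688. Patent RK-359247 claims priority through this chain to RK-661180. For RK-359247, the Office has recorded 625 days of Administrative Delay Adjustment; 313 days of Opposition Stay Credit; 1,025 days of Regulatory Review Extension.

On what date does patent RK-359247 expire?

Earliest priority filing: 18 November 1995.
Base term: 18 November 1995 + 23 years → 18 November 2018.
Administrative Delay Adjustment: +625 days → 4 August 2020.
Opposition Stay Credit: +313 days → 13 June 2021.
Regulatory Review Extension: +1025 days → 3 April 2024.

April 3, 2024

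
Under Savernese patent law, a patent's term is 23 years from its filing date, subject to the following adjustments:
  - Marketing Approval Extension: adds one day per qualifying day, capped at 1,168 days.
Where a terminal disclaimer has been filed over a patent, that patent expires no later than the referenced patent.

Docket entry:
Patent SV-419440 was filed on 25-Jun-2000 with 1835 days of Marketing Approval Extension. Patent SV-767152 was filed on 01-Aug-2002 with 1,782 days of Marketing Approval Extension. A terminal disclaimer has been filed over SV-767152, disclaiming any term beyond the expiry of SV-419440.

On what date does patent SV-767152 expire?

September 5, 2026

Natural term of SV-767152:
  Base: filing + 23 years → 1 August 2025.
  Marketing Approval Extension: 1782 days claimed exceeds the 1168-day cap, so +1168 days → 12 October 2028.
Expiry of referenced patent SV-419440:
  Base: filing + 23 years → 25 June 2023.
  Marketing Approval Extension: 1835 days claimed exceeds the 1168-day cap, so +1168 days → 5 September 2026.
Terminal disclaimer: SV-767152 expires on the earlier of 12 October 2028 and 5 September 2026.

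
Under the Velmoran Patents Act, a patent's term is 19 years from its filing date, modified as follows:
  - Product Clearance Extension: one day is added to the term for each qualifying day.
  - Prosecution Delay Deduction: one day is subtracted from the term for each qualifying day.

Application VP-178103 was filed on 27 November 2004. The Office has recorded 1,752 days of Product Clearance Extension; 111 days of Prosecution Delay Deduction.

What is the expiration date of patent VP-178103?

Base term: filing date + 19 years → 27 November 2023.
Product Clearance Extension: +1752 days → 13 September 2028.
Prosecution Delay Deduction: −111 days → 25 May 2028.

2028-05-25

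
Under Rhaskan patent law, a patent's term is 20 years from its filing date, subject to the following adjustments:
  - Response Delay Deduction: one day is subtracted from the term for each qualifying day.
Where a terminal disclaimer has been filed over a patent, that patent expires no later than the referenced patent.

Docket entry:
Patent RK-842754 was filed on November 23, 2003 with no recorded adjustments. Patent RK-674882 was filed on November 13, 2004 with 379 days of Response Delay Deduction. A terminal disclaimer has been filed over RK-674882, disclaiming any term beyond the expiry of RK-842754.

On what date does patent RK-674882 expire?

2023-10-31

Natural term of RK-674882:
  Base: filing + 20 years → 13 November 2024.
  Response Delay Deduction: −379 days → 31 October 2023.
Expiry of referenced patent RK-842754:
  Base: filing + 20 years → 23 November 2023.
Terminal disclaimer: RK-674882 expires on the earlier of 31 October 2023 and 23 November 2023.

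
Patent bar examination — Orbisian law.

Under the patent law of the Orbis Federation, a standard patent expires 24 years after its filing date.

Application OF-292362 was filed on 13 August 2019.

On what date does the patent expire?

August 13, 2043

Filing date + 24 years → 13 August 2043.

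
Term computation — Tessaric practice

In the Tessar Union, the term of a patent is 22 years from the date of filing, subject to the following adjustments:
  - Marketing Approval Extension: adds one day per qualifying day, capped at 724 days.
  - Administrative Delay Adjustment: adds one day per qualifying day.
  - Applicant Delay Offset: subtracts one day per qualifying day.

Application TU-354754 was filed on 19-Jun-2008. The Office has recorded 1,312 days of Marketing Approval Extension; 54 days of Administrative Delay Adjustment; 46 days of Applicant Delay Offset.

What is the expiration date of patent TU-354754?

June 20, 2032

Base term: filing date + 22 years → 19 June 2030.
Marketing Approval Extension: 1312 days claimed exceeds the 724-day cap, so +724 days → 12 June 2032.
Administrative Delay Adjustment: +54 days → 5 August 2032.
Applicant Delay Offset: −46 days → 20 June 2032.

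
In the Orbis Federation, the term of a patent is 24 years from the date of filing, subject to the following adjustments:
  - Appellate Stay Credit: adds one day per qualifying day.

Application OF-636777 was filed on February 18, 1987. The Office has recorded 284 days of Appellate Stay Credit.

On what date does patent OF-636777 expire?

Base term: filing date + 24 years → 18 February 2011.
Appellate Stay Credit: +284 days → 29 November 2011.

November 29, 2011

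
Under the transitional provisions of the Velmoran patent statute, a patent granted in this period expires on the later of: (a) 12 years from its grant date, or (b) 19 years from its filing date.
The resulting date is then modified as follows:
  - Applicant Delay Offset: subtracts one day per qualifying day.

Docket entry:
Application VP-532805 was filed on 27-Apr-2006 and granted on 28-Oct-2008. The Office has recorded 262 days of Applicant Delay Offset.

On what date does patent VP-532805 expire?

2024-08-08

(a) grant + 12 years → 28 October 2020.
(b) filing + 19 years → 27 April 2025.
Later of the two: 27 April 2025.
Applicant Delay Offset: −262 days → 8 August 2024.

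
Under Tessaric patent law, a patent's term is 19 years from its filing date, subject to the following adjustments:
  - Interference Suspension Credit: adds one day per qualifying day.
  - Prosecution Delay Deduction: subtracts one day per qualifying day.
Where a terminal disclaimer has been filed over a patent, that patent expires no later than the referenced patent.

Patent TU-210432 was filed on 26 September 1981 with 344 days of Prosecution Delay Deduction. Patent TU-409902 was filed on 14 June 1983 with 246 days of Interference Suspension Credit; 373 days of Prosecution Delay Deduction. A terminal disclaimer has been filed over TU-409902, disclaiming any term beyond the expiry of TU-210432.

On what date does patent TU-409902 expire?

1999-10-18

Natural term of TU-409902:
  Base: filing + 19 years → 14 June 2002.
  Interference Suspension Credit: +246 days → 15 February 2003.
  Prosecution Delay Deduction: −373 days → 7 February 2002.
Expiry of referenced patent TU-210432:
  Base: filing + 19 years → 26 September 2000.
  Prosecution Delay Deduction: −344 days → 18 October 1999.
Terminal disclaimer: TU-409902 expires on the earlier of 7 February 2002 and 18 October 1999.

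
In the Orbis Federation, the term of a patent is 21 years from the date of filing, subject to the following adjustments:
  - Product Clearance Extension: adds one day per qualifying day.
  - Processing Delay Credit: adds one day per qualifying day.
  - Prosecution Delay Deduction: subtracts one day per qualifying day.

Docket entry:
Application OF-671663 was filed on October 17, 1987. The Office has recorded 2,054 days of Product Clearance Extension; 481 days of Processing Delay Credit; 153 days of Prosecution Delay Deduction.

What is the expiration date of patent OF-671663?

April 26, 2015

Base term: filing date + 21 years → 17 October 2008.
Product Clearance Extension: +2054 days → 2 June 2014.
Processing Delay Credit: +481 days → 26 September 2015.
Prosecution Delay Deduction: −153 days → 26 April 2015.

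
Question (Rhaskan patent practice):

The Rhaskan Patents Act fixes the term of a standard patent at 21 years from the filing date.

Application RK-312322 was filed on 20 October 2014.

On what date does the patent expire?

Filing date + 21 years → 20 October 2035.

October 20, 2035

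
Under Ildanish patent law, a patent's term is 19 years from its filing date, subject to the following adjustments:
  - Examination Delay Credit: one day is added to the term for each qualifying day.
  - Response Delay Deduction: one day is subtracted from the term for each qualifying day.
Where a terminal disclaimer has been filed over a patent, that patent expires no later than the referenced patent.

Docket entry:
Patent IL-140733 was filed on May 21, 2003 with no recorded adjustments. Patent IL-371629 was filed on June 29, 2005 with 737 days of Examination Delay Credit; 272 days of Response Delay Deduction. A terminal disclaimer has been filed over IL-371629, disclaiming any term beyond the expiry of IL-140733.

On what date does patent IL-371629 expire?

Natural term of IL-371629:
  Base: filing + 19 years → 29 June 2024.
  Examination Delay Credit: +737 days → 6 July 2026.
  Response Delay Deduction: −272 days → 7 October 2025.
Expiry of referenced patent IL-140733:
  Base: filing + 19 years → 21 May 2022.
Terminal disclaimer: IL-371629 expires on the earlier of 7 October 2025 and 21 May 2022.

2022-05-21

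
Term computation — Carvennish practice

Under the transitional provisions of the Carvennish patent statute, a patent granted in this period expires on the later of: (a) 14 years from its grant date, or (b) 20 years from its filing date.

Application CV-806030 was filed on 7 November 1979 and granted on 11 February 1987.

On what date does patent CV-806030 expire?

2001-02-11

(a) grant + 14 years → 11 February 2001.
(b) filing + 20 years → 7 November 1999.
Later of the two: 11 February 2001.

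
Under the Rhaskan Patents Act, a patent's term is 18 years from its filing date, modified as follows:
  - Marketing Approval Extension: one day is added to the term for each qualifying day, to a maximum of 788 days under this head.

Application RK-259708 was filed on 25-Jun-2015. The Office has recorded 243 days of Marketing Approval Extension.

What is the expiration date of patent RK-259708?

Base term: filing date + 18 years → 25 June 2033.
Marketing Approval Extension: 243 days (within the 788-day cap) → +243 days → 23 February 2034.

2034-02-23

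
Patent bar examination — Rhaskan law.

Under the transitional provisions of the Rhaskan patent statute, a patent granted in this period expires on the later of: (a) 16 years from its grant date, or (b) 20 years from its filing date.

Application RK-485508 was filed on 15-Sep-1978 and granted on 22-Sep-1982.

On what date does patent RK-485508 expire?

(a) grant + 16 years → 22 September 1998.
(b) filing + 20 years → 15 September 1998.
Later of the two: 22 September 1998.

1998-09-22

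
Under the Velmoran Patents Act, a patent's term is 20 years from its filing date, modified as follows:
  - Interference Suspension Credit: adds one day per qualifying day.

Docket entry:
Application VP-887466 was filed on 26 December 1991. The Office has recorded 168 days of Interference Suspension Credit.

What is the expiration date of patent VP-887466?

2012-06-11

Base term: filing date + 20 years → 26 December 2011.
Interference Suspension Credit: +168 days → 11 June 2012.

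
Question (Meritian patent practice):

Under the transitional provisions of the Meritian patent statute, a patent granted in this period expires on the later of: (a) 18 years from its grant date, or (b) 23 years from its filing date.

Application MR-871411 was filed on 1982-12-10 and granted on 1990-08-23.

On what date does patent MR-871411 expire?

(a) grant + 18 years → 23 August 2008.
(b) filing + 23 years → 10 December 2005.
Later of the two: 23 August 2008.

2008-08-23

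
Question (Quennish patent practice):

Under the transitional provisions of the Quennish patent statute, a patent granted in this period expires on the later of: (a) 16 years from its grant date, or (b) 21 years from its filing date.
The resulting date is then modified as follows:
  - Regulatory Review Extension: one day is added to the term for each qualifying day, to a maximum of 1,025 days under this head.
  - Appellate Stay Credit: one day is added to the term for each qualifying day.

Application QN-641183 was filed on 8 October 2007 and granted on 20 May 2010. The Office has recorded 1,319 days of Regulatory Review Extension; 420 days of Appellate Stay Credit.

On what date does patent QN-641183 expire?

(a) grant + 16 years → 20 May 2026.
(b) filing + 21 years → 8 October 2028.
Later of the two: 8 October 2028.
Regulatory Review Extension: 1319 days claimed exceeds the 1025-day cap, so +1025 days → 30 July 2031.
Appellate Stay Credit: +420 days → 22 September 2032.

2032-09-22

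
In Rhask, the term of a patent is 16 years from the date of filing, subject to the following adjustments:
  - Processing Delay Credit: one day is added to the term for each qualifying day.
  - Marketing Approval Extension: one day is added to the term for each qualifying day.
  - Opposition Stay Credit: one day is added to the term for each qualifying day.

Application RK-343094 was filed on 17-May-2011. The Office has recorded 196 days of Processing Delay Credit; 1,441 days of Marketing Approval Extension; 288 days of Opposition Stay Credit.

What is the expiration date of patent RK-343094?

Base term: filing date + 16 years → 17 May 2027.
Processing Delay Credit: +196 days → 29 November 2027.
Marketing Approval Extension: +1441 days → 9 November 2031.
Opposition Stay Credit: +288 days → 23 August 2032.

August 23, 2032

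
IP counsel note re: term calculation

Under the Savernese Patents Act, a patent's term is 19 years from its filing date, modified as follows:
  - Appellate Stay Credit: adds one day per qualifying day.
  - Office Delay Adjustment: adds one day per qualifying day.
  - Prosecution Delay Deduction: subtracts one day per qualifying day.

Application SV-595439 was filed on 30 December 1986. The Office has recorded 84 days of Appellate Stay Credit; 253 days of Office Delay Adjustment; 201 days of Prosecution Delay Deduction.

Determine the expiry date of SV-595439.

Base term: filing date + 19 years → 30 December 2005.
Appellate Stay Credit: +84 days → 24 March 2006.
Office Delay Adjustment: +253 days → 2 December 2006.
Prosecution Delay Deduction: −201 days → 15 May 2006.

May 15, 2006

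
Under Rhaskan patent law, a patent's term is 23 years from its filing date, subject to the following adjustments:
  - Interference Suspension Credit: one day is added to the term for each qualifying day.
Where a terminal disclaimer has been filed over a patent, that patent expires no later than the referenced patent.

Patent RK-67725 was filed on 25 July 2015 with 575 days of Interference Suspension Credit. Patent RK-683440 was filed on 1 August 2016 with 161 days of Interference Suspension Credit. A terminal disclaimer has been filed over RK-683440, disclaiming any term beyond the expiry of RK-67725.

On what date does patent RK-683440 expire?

Natural term of RK-683440:
  Base: filing + 23 years → 1 August 2039.
  Interference Suspension Credit: +161 days → 9 January 2040.
Expiry of referenced patent RK-67725:
  Base: filing + 23 years → 25 July 2038.
  Interference Suspension Credit: +575 days → 20 February 2040.
Terminal disclaimer: RK-683440 expires on the earlier of 9 January 2040 and 20 February 2040.

January 9, 2040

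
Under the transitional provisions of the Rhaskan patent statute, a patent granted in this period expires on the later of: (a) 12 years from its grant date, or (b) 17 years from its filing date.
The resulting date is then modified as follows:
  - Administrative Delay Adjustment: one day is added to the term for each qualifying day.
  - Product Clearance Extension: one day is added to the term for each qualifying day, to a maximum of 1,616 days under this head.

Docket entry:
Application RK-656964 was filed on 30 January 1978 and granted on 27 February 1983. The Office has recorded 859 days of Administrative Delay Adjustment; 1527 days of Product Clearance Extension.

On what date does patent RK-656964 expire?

(a) grant + 12 years → 27 February 1995.
(b) filing + 17 years → 30 January 1995.
Later of the two: 27 February 1995.
Administrative Delay Adjustment: +859 days → 5 July 1997.
Product Clearance Extension: 1527 days (within the 1616-day cap) → +1527 days → 9 September 2001.

2001-09-09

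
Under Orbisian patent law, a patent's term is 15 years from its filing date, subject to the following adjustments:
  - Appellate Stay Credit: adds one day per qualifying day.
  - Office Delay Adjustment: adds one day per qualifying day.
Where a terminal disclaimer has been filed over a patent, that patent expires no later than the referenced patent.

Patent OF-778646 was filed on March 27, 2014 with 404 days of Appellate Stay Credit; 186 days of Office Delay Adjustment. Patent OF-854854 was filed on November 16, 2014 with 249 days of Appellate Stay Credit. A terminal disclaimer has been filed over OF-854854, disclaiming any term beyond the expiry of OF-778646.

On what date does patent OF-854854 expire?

July 23, 2030

Natural term of OF-854854:
  Base: filing + 15 years → 16 November 2029.
  Appellate Stay Credit: +249 days → 23 July 2030.
Expiry of referenced patent OF-778646:
  Base: filing + 15 years → 27 March 2029.
  Appellate Stay Credit: +404 days → 5 May 2030.
  Office Delay Adjustment: +186 days → 7 November 2030.
Terminal disclaimer: OF-854854 expires on the earlier of 23 July 2030 and 7 November 2030.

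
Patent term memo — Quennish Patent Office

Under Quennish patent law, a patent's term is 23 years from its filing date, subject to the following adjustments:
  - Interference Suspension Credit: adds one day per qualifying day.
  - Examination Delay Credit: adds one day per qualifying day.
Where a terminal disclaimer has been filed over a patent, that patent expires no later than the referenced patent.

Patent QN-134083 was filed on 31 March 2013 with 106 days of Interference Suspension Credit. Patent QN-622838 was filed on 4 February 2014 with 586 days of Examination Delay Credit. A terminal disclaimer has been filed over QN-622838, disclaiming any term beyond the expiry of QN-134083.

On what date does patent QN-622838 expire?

Natural term of QN-622838:
  Base: filing + 23 years → 4 February 2037.
  Examination Delay Credit: +586 days → 13 September 2038.
Expiry of referenced patent QN-134083:
  Base: filing + 23 years → 31 March 2036.
  Interference Suspension Credit: +106 days → 15 July 2036.
Terminal disclaimer: QN-622838 expires on the earlier of 13 September 2038 and 15 July 2036.

2036-07-15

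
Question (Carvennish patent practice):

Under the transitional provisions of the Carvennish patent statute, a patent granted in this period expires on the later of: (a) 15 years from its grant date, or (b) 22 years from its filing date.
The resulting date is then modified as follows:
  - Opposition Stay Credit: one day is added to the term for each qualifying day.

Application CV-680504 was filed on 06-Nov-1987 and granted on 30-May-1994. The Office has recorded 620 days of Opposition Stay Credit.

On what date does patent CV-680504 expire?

July 19, 2011

(a) grant + 15 years → 30 May 2009.
(b) filing + 22 years → 6 November 2009.
Later of the two: 6 November 2009.
Opposition Stay Credit: +620 days → 19 July 2011.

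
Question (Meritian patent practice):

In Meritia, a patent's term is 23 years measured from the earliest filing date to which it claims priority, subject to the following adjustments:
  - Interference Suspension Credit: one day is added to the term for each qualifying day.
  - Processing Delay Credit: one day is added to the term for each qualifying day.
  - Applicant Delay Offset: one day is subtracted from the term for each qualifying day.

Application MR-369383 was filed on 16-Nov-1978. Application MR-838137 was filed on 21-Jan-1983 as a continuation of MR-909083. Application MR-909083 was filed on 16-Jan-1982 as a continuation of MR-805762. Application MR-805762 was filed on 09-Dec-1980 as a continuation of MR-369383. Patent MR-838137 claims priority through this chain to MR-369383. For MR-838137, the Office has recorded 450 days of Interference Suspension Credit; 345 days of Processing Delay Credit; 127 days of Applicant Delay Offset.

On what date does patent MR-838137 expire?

2003-09-15

Earliest priority filing: 16 November 1978.
Base term: 16 November 1978 + 23 years → 16 November 2001.
Interference Suspension Credit: +450 days → 9 February 2003.
Processing Delay Credit: +345 days → 20 January 2004.
Applicant Delay Offset: −127 days → 15 September 2003.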